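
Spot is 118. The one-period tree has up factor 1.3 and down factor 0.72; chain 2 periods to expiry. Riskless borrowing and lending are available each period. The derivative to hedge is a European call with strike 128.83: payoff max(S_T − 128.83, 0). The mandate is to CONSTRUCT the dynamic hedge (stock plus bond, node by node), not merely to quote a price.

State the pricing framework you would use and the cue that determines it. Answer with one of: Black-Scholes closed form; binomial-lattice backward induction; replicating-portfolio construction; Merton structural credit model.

Key observation: a price alone would not answer the question — the per-node share/bond construction on the spot-118, 1.3/0.72 tree is required, and only the replicating-portfolio method yields it.

framework: replicating-portfolio construction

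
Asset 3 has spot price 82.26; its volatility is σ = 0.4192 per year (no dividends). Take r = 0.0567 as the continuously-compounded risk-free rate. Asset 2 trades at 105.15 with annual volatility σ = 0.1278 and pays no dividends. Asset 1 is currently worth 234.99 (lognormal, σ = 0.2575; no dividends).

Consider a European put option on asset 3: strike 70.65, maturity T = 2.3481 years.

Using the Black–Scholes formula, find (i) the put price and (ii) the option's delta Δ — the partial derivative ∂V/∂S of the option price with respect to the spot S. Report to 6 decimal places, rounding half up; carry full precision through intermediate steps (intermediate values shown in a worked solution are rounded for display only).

σ√T = 0.4192·√2.3481 = 0.642362
d₁ = (ln(S/K) + (r+σ²/2)T) / (σ√T) = (ln(82.26/70.65) + (0.0567+0.4192²/2)·2.3481) / 0.642362 = (0.152147 + 0.339451) / 0.642362 = 0.765298
d₂ = d₁ − σ√T = 0.765298 − 0.642362 = 0.122937
e^{−rT} = 0.875345
N(−d₁) = 0.222047,  N(−d₂) = 0.451079
Put price V = K·e^{−rT}·N(−d₂) − S·N(−d₁) = 27.896104 − 18.265580 = 9.630525
Δ = −N(−d₁) = -0.222047

price = 9.630525
Δ = -0.222047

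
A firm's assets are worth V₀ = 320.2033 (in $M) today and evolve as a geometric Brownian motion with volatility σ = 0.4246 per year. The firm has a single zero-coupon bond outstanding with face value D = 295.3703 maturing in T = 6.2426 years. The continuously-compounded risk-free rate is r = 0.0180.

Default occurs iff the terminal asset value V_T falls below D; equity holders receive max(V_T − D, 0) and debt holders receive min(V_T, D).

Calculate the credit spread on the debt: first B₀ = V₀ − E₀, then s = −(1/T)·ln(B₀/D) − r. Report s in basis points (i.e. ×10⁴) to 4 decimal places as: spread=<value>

Equity is a call on the firm's assets struck at D = 295.3703:
d₁ = [ln(V₀/D) + (r + σ²/2)T] / (σ√T)
   = [ln(320.2033/295.3703) + (0.0180 + 0.5·0.4246²)·6.2426] / (0.4246·√6.2426)
   = [0.080726 + 0.675091] / 1.060871 = 0.712449
d₂ = d₁ − σ√T = 0.712449 − 1.060871 = -0.348422
N(d₁) = 0.761907,  N(d₂) = 0.363762,  e^(−rT) = 0.893716
E₀ = V₀·N(d₁) − D·e^(−rT)·N(d₂)
   = 320.2033·0.761907 − 295.3703·0.893716·0.363762 = 147.940244
B₀ = V₀ − E₀ = 320.2033 − 147.940244 = 172.263056
spread = −(1/T)·ln(B₀/D) − r = −(1/6.2426)·ln(172.263056/295.3703) − 0.0180 = 0.06837541
in basis points: 0.06837541 × 10⁴ = 683.7541 bp

spread=683.7541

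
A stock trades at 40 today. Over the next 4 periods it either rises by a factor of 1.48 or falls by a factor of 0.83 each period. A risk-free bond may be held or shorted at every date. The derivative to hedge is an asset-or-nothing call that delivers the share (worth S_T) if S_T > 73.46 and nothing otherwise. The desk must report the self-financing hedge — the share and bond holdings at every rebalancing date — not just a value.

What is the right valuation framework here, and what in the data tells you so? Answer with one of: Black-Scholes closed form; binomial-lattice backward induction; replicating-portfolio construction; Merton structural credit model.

Key observation: a price alone would not answer the question — the per-node share/bond construction on the spot-40, 1.48/0.83 tree is required, and only the replicating-portfolio method yields it.

framework: replicating-portfolio construction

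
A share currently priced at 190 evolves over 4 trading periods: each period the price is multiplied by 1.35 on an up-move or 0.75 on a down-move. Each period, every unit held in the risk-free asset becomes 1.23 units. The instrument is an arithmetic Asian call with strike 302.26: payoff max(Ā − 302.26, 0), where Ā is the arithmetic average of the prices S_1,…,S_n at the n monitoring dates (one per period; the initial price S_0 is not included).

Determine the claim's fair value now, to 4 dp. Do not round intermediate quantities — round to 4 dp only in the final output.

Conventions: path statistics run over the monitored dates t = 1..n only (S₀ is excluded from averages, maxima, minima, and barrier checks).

price = 24.4386

With p* = (R−d)/(u−d) = 0.8000, sum probability × payoff across the paths and divide by R^4.
Enumerate all 2^4 = 16 price paths (U = up ×1.35, D = down ×0.75); each path with k up-moves has probability p*^k·(1−p*)^(4−k).
DDDD: Ā=97.4121, payoff=0.0000, prob=0.001600
UDDD: Ā=175.3418, payoff=0.0000, prob=0.006400
DUDD: Ā=146.8418, payoff=0.0000, prob=0.006400
UUDD: Ā=264.3152, payoff=0.0000, prob=0.025600
DDUD: Ā=125.4668, payoff=0.0000, prob=0.006400
UDUD: Ā=225.8402, payoff=0.0000, prob=0.025600
DUUD: Ā=197.3402, payoff=0.0000, prob=0.025600
UUUD: Ā=355.2124, payoff=52.9524, prob=0.102400
DDDU: Ā=109.4355, payoff=0.0000, prob=0.006400
UDDU: Ā=196.9840, payoff=0.0000, prob=0.025600
DUDU: Ā=168.4840, payoff=0.0000, prob=0.025600
UUDU: Ā=303.2712, payoff=1.0112, prob=0.102400
DDUU: Ā=147.1090, payoff=0.0000, prob=0.025600
UDUU: Ā=264.7962, payoff=0.0000, prob=0.102400
DUUU: Ā=236.2962, payoff=0.0000, prob=0.102400
UUUU: Ā=425.3331, payoff=123.0731, prob=0.409600
Price = Σ prob·payoff / R^4 = 55.936618 / 2.288866 = 24.4386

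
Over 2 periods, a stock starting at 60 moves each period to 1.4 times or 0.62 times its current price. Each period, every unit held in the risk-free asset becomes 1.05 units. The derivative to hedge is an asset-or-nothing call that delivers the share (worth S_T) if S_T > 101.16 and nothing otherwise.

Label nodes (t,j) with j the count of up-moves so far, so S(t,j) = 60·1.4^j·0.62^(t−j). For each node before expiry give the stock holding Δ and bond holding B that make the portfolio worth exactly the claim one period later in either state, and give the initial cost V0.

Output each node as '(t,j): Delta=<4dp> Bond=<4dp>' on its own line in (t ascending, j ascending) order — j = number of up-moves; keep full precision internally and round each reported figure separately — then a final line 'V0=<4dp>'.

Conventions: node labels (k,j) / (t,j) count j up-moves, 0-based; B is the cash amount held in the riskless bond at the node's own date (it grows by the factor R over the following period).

No-arbitrage ⇒ martingale measure with p* = (R−d)/(u−d) = 0.5513.
Terminal payoffs: V(2,0)=0.0000, V(2,1)=0.0000, V(2,2)=117.6000
(1,0): S=37.2000. Δ = (V_up−V_dn)/(S_up−S_dn) = (0.0000−0.0000)/(52.0800−23.0640) = 0.0000. V = [p*·0.0000 + (1−p*)·0.0000]/1.05 = 0.0000. B = V − Δ·S = 0.0000.
(1,1): S=84.0000. Δ = (V_up−V_dn)/(S_up−S_dn) = (117.6000−0.0000)/(117.6000−52.0800) = 1.7949. V = [p*·117.6000 + (1−p*)·0.0000]/1.05 = 61.7436. B = V − Δ·S = -89.0256.
(0,0): S=60.0000. Δ = (V_up−V_dn)/(S_up−S_dn) = (61.7436−0.0000)/(84.0000−37.2000) = 1.3193. V = [p*·61.7436 + (1−p*)·0.0000]/1.05 = 32.4173. B = V − Δ·S = -46.7412.
As a check, the time-0 holding Δ(0,0)·S0 + B(0,0) comes to 32.4173 — exactly V0.

(0,0): Delta=1.3193 Bond=-46.7412
(1,0): Delta=0.0000 Bond=0.0000
(1,1): Delta=1.7949 Bond=-89.0256
V0=32.4173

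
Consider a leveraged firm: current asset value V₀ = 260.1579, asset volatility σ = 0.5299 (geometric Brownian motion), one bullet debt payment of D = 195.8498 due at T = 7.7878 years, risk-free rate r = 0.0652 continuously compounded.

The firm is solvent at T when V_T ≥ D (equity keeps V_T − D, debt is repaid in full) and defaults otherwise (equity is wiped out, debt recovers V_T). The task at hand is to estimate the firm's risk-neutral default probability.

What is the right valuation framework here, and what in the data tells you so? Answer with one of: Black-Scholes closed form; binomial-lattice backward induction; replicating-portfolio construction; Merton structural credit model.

framework: Merton structural credit model

Key observation: the asked-for credit quantity lives on the firm's capital structure — asset value, asset volatility, debt face 195.8498 — which is the structural model's domain.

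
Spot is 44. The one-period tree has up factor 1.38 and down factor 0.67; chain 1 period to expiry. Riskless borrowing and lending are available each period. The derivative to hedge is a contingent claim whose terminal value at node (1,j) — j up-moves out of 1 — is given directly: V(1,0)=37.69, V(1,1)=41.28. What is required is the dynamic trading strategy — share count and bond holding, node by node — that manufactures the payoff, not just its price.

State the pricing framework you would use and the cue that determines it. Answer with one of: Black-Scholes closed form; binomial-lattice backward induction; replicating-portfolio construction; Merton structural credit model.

framework: replicating-portfolio construction

Key observation: what is demanded is not a single number but the (Δ, B) position at each node of the 1.38/0.67 tree starting at 44; constructing those positions is the replicating-portfolio method.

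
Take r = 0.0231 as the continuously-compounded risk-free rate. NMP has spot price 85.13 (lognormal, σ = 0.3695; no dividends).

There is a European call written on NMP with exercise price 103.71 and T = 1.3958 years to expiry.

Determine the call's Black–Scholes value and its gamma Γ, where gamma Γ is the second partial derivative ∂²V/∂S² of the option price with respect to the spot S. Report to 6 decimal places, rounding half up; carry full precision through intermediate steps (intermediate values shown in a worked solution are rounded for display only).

price = 9.498013
Γ = 0.010598

σ√T = 0.3695·√1.3958 = 0.436542
d₁ = (ln(S/K) + (r+σ²/2)T) / (σ√T) = (ln(85.13/103.71) + (0.0231+0.3695²/2)·1.3958) / 0.436542 = (-0.197419 + 0.127527) / 0.436542 = -0.160103
d₂ = d₁ − σ√T = -0.160103 − 0.436542 = -0.596645
e^{−rT} = 0.968271
N(d₁) = 0.436400,  N(d₂) = 0.275372
Call price V = S·N(d₁) − K·e^{−rT}·N(d₂) = 37.150736 − 27.652722 = 9.498013
φ(d₁) = (1/√(2π))·e^{−d₁²/2} = 0.393862
Γ = φ(d₁) / (S·σ·√T) = 0.010598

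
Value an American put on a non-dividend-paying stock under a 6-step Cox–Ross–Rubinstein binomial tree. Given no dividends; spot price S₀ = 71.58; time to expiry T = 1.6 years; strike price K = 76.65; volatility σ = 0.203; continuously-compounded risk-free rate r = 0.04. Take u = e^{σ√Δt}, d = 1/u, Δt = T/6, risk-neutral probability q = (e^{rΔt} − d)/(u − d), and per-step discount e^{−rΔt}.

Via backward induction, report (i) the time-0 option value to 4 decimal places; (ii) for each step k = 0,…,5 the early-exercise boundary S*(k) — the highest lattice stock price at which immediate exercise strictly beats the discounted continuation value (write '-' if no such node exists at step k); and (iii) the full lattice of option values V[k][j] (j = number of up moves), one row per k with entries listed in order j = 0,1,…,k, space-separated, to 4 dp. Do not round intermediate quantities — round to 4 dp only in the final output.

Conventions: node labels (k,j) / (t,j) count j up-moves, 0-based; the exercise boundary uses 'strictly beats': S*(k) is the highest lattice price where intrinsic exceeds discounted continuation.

price = 8.4916
boundary = - - 58.0415 52.2651 58.0415 64.4563
tree:
8.4916
12.8071 4.7586
18.6085 7.8172 2.0872
24.3849 12.3670 3.8582 0.5267
29.5864 18.6085 6.9698 1.1204 0.0000
34.2702 24.3849 12.1937 2.3833 0.0000 0.0000
38.4879 29.5864 18.6085 5.0700 0.0000 0.0000 0.0000

Δt=0.26667, u=1.11052, d=0.90048, q=0.52487, disc=e^(-rΔt)=0.98939
k=6 terminal: V=max(K-S,0) → 38.4879 29.5864 18.6085 5.0700 0.0000 0.0000 0.0000
k=5: j=0 S=42.3798 intr=34.2702 cont=33.4569 V=34.2702[EX]; j=1 S=52.2651 intr=24.3849 cont=23.5716 V=24.3849[EX]; j=2 S=64.4563 intr=12.1937 cont=11.3805 V=12.1937[EX]; j=3 S=79.4911 intr=0.0000 cont=2.3833 V=2.3833[hold]; j=4 S=98.0328 intr=0.0000 cont=0.0000 V=0.0000[hold]; j=5 S=120.8995 intr=0.0000 cont=0.0000 V=0.0000[hold]  S*(5)=64.4563
k=4: j=0 S=47.0636 intr=29.5864 cont=28.7731 V=29.5864[EX]; j=1 S=58.0415 intr=18.6085 cont=17.7952 V=18.6085[EX]; j=2 S=71.5800 intr=5.0700 cont=6.9698 V=6.9698[hold]; j=3 S=88.2764 intr=0.0000 cont=1.1204 V=1.1204[hold]; j=4 S=108.8674 intr=0.0000 cont=0.0000 V=0.0000[hold]  S*(4)=58.0415
k=3: j=0 S=52.2651 intr=24.3849 cont=23.5716 V=24.3849[EX]; j=1 S=64.4563 intr=12.1937 cont=12.3670 V=12.3670[hold]; j=2 S=79.4911 intr=0.0000 cont=3.8582 V=3.8582[hold]; j=3 S=98.0328 intr=0.0000 cont=0.5267 V=0.5267[hold]  S*(3)=52.2651
k=2: j=0 S=58.0415 intr=18.6085 cont=17.8853 V=18.6085[EX]; j=1 S=71.5800 intr=5.0700 cont=7.8172 V=7.8172[hold]; j=2 S=88.2764 intr=0.0000 cont=2.0872 V=2.0872[hold]  S*(2)=58.0415
k=1: j=0 S=64.4563 intr=12.1937 cont=12.8071 V=12.8071[hold]; j=1 S=79.4911 intr=0.0000 cont=4.7586 V=4.7586[hold]  S*(1)=-
k=0: j=0 S=71.5800 intr=5.0700 cont=8.4916 V=8.4916[hold]  S*(0)=-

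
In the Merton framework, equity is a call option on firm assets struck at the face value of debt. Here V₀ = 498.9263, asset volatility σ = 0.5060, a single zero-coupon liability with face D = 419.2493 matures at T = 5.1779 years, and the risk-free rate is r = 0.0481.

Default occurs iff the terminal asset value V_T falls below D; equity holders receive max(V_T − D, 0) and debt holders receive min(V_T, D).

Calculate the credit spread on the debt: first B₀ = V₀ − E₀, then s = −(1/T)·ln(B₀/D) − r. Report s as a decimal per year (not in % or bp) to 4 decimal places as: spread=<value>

spread=0.0741

With assets at 498.9263 and a single debt payment of 419.2493 at 5.1779 years:
d₁ = [ln(V₀/D) + (r + σ²/2)T] / (σ√T)
   = [ln(498.9263/419.2493) + (0.0481 + 0.5·0.5060²)·5.1779] / (0.5060·√5.1779)
   = [0.173993 + 0.911921] / 1.151403 = 0.943123
d₂ = d₁ − σ√T = 0.943123 − 1.151403 = -0.208280
N(d₁) = 0.827191,  N(d₂) = 0.417505,  e^(−rT) = 0.779536
E₀ = V₀·N(d₁) − D·e^(−rT)·N(d₂)
   = 498.9263·0.827191 − 419.2493·0.779536·0.417505 = 276.258414
B₀ = V₀ − E₀ = 498.9263 − 276.258414 = 222.667886
spread = −(1/T)·ln(B₀/D) − r = −(1/5.1779)·ln(222.667886/419.2493) − 0.0481 = 0.07410869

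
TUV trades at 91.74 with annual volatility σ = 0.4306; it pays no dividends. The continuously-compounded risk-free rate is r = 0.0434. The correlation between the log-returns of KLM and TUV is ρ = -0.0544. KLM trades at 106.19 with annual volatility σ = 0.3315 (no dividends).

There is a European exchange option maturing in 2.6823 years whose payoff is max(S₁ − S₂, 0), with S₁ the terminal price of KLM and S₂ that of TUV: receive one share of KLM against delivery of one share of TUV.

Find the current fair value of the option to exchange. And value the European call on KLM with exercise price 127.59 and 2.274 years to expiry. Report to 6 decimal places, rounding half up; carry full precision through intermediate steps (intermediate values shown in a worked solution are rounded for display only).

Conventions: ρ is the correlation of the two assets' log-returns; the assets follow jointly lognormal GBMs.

σ_eff = √(σ₁² + σ₂² − 2ρσ₁σ₂) = √(0.3315² + 0.4306² − 2·-0.0544·0.3315·0.4306) = 0.557530
d₁ = (ln(S₁/S₂) + (q₂ − q₁ + σ_eff²/2)T) / (σ_eff√T) = (ln(106.19/91.74) + (0.0 − 0.0 + 0.155420)·2.6823) / 0.913107 = 0.616744
d₂ = d₁ − σ_eff√T = 0.616744 − 0.913107 = -0.296362
N(d₁) = 0.731298,  N(d₂) = 0.383477
V = S₁·e^{−q₁T}·N(d₁) − S₂·e^{−q₂T}·N(d₂) = 77.656568 − 35.180150 = 42.476417
[vanilla: KLM call K=127.59]
σ√T = 0.3315·√2.274 = 0.499895
d₁ = (ln(S/K) + (r+σ²/2)T) / (σ√T) = (ln(106.19/127.59) + (0.0434+0.3315²/2)·2.274) / 0.499895 = (-0.183592 + 0.223639) / 0.499895 = 0.080111
d₂ = d₁ − σ√T = 0.080111 − 0.499895 = -0.419784
e^{−rT} = 0.906022
N(d₁) = 0.531925,  N(d₂) = 0.337322
price = S·N(d₁) − K·e^{−rT}·N(d₂) = 56.485166 − 38.994160 = 17.491005

exchange price = 42.476417
price(KLM call K=127.59) = 17.491005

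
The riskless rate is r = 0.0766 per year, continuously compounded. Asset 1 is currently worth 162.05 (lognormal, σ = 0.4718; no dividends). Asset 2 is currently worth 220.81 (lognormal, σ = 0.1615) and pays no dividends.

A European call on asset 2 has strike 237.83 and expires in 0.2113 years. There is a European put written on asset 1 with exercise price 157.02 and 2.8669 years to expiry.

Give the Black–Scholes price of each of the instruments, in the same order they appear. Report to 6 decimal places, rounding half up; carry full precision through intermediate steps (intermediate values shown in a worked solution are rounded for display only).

price(asset 2 call K=237.83) = 2.092122
price(asset 1 put K=157.02) = 28.787389

[asset 2 call K=237.83]
σ√T = 0.1615·√0.2113 = 0.074237
d₁ = (ln(S/K) + (r+σ²/2)T) / (σ√T) = (ln(220.81/237.83) + (0.0766+0.1615²/2)·0.2113) / 0.074237 = (-0.074254 + 0.018941) / 0.074237 = -0.745075
d₂ = d₁ − σ√T = -0.745075 − 0.074237 = -0.819312
e^{−rT} = 0.983945
N(d₁) = 0.228113,  N(d₂) = 0.206304
price = S·N(d₁) − K·e^{−rT}·N(d₂) = 50.369683 − 48.277561 = 2.092122
[asset 1 put K=157.02]
σ√T = 0.4718·√2.8669 = 0.798848
d₁ = (ln(S/K) + (r+σ²/2)T) / (σ√T) = (ln(162.05/157.02) + (0.0766+0.4718²/2)·2.8669) / 0.798848 = (0.031532 + 0.538684) / 0.798848 = 0.713797
d₂ = d₁ − σ√T = 0.713797 − 0.798848 = -0.085051
e^{−rT} = 0.802836
N(−d₁) = 0.237676,  N(−d₂) = 0.533890
price = K·e^{−rT}·N(−d₂) − S·N(−d₁) = 67.302840 − 38.515451 = 28.787389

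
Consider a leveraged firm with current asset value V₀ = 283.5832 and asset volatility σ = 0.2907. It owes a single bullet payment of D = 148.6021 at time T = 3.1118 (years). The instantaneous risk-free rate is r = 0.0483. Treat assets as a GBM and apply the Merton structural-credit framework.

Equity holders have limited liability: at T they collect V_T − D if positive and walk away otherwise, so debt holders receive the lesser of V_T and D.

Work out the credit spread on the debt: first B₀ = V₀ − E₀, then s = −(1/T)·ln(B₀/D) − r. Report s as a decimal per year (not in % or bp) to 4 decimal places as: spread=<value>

spread=0.0063

Apply the equity-as-call identities (strike 148.6021, horizon 3.1118 years):
d₁ = [ln(V₀/D) + (r + σ²/2)T] / (σ√T)
   = [ln(283.5832/148.6021) + (0.0483 + 0.5·0.2907²)·3.1118] / (0.2907·√3.1118)
   = [0.646233 + 0.281784] / 0.512803 = 1.809693
d₂ = d₁ − σ√T = 1.809693 − 0.512803 = 1.296890
N(d₁) = 0.964828,  N(d₂) = 0.902665,  e^(−rT) = 0.860450
E₀ = V₀·N(d₁) − D·e^(−rT)·N(d₂)
   = 283.5832·0.964828 − 148.6021·0.860450·0.902665 = 158.190093
B₀ = V₀ − E₀ = 283.5832 − 158.190093 = 125.393107
spread = −(1/T)·ln(B₀/D) − r = −(1/3.1118)·ln(125.393107/148.6021) − 0.0483 = 0.00627247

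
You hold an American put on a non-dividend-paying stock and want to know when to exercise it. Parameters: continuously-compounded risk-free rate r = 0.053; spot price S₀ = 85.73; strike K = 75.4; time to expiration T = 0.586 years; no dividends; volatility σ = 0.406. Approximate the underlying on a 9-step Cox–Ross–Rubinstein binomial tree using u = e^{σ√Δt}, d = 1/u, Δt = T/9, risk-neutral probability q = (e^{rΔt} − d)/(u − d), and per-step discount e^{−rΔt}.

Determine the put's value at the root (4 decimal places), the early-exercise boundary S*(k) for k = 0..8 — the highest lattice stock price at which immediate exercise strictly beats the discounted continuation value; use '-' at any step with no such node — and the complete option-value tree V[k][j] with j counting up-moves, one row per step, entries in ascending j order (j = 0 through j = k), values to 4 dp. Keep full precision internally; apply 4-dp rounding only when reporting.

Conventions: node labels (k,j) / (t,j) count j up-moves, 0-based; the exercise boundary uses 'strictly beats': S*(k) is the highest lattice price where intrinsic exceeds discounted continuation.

Δt=0.06511  u=1.10916  d=0.90159  q=0.49078  discount=0.99656
step 9 (expiry): payoffs max(K−S,0) = 41.6555 33.8867 24.3293 12.5716 0.0000 0.0000 0.0000 0.0000 0.0000 0.0000
step 8: (k=8,j=0): S=37.4278, K−S=37.9722, hold=37.7124 ⇒ V=37.9722 exercise | (k=8,j=1): S=46.0447, K−S=29.3553, hold=29.0956 ⇒ V=29.3553 exercise | (k=8,j=2): S=56.6453, K−S=18.7547, hold=18.4950 ⇒ V=18.7547 exercise | (k=8,j=3): S=69.6864, K−S=5.7136, hold=6.3797 ⇒ V=6.3797 continue | (k=8,j=4): S=85.7300, K−S=0.0000, hold=0.0000 ⇒ V=0.0000 continue | (k=8,j=5): S=105.4672, K−S=0.0000, hold=0.0000 ⇒ V=0.0000 continue | (k=8,j=6): S=129.7484, K−S=0.0000, hold=0.0000 ⇒ V=0.0000 continue | (k=8,j=7): S=159.6197, K−S=0.0000, hold=0.0000 ⇒ V=0.0000 continue | (k=8,j=8): S=196.3681, K−S=0.0000, hold=0.0000 ⇒ V=0.0000 continue  boundary S*=56.6453
step 7: (k=7,j=0): S=41.5133, K−S=33.8867, hold=33.6270 ⇒ V=33.8867 exercise | (k=7,j=1): S=51.0707, K−S=24.3293, hold=24.0696 ⇒ V=24.3293 exercise | (k=7,j=2): S=62.8284, K−S=12.5716, hold=12.6376 ⇒ V=12.6376 continue | (k=7,j=3): S=77.2931, K−S=0.0000, hold=3.2375 ⇒ V=3.2375 continue | (k=7,j=4): S=95.0879, K−S=0.0000, hold=0.0000 ⇒ V=0.0000 continue | (k=7,j=5): S=116.9795, K−S=0.0000, hold=0.0000 ⇒ V=0.0000 continue | (k=7,j=6): S=143.9111, K−S=0.0000, hold=0.0000 ⇒ V=0.0000 continue | (k=7,j=7): S=177.0430, K−S=0.0000, hold=0.0000 ⇒ V=0.0000 continue  boundary S*=51.0707
step 6: (k=6,j=0): S=46.0447, K−S=29.3553, hold=29.0956 ⇒ V=29.3553 exercise | (k=6,j=1): S=56.6453, K−S=18.7547, hold=18.5273 ⇒ V=18.7547 exercise | (k=6,j=2): S=69.6864, K−S=5.7136, hold=7.9966 ⇒ V=7.9966 continue | (k=6,j=3): S=85.7300, K−S=0.0000, hold=1.6429 ⇒ V=1.6429 continue | (k=6,j=4): S=105.4672, K−S=0.0000, hold=0.0000 ⇒ V=0.0000 continue | (k=6,j=5): S=129.7484, K−S=0.0000, hold=0.0000 ⇒ V=0.0000 continue | (k=6,j=6): S=159.6197, K−S=0.0000, hold=0.0000 ⇒ V=0.0000 continue  boundary S*=56.6453
step 5: (k=5,j=0): S=51.0707, K−S=24.3293, hold=24.0696 ⇒ V=24.3293 exercise | (k=5,j=1): S=62.8284, K−S=12.5716, hold=13.4285 ⇒ V=13.4285 continue | (k=5,j=2): S=77.2931, K−S=0.0000, hold=4.8616 ⇒ V=4.8616 continue | (k=5,j=3): S=95.0879, K−S=0.0000, hold=0.8337 ⇒ V=0.8337 continue | (k=5,j=4): S=116.9795, K−S=0.0000, hold=0.0000 ⇒ V=0.0000 continue | (k=5,j=5): S=143.9111, K−S=0.0000, hold=0.0000 ⇒ V=0.0000 continue  boundary S*=51.0707
step 4: (k=4,j=0): S=56.6453, K−S=18.7547, hold=18.9140 ⇒ V=18.9140 continue | (k=4,j=1): S=69.6864, K−S=5.7136, hold=9.1922 ⇒ V=9.1922 continue | (k=4,j=2): S=85.7300, K−S=0.0000, hold=2.8749 ⇒ V=2.8749 continue | (k=4,j=3): S=105.4672, K−S=0.0000, hold=0.4231 ⇒ V=0.4231 continue | (k=4,j=4): S=129.7484, K−S=0.0000, hold=0.0000 ⇒ V=0.0000 continue  boundary S*=-
step 3: (k=3,j=0): S=62.8284, K−S=12.5716, hold=14.0941 ⇒ V=14.0941 continue | (k=3,j=1): S=77.2931, K−S=0.0000, hold=6.0708 ⇒ V=6.0708 continue | (k=3,j=2): S=95.0879, K−S=0.0000, hold=1.6658 ⇒ V=1.6658 continue | (k=3,j=3): S=116.9795, K−S=0.0000, hold=0.2147 ⇒ V=0.2147 continue  boundary S*=-
step 2: (k=2,j=0): S=69.6864, K−S=5.7136, hold=10.1215 ⇒ V=10.1215 continue | (k=2,j=1): S=85.7300, K−S=0.0000, hold=3.8955 ⇒ V=3.8955 continue | (k=2,j=2): S=105.4672, K−S=0.0000, hold=0.9504 ⇒ V=0.9504 continue  boundary S*=-
step 1: (k=1,j=0): S=77.2931, K−S=0.0000, hold=7.0415 ⇒ V=7.0415 continue | (k=1,j=1): S=95.0879, K−S=0.0000, hold=2.4416 ⇒ V=2.4416 continue  boundary S*=-
step 0: (k=0,j=0): S=85.7300, K−S=0.0000, hold=4.7675 ⇒ V=4.7675 continue  boundary S*=-

price = 4.7675
boundary = - - - - - 51.0707 56.6453 51.0707 56.6453
tree:
4.7675
7.0415 2.4416
10.1215 3.8955 0.9504
14.0941 6.0708 1.6658 0.2147
18.9140 9.1922 2.8749 0.4231 0.0000
24.3293 13.4285 4.8616 0.8337 0.0000 0.0000
29.3553 18.7547 7.9966 1.6429 0.0000 0.0000 0.0000
33.8867 24.3293 12.6376 3.2375 0.0000 0.0000 0.0000 0.0000
37.9722 29.3553 18.7547 6.3797 0.0000 0.0000 0.0000 0.0000 0.0000
41.6555 33.8867 24.3293 12.5716 0.0000 0.0000 0.0000 0.0000 0.0000 0.0000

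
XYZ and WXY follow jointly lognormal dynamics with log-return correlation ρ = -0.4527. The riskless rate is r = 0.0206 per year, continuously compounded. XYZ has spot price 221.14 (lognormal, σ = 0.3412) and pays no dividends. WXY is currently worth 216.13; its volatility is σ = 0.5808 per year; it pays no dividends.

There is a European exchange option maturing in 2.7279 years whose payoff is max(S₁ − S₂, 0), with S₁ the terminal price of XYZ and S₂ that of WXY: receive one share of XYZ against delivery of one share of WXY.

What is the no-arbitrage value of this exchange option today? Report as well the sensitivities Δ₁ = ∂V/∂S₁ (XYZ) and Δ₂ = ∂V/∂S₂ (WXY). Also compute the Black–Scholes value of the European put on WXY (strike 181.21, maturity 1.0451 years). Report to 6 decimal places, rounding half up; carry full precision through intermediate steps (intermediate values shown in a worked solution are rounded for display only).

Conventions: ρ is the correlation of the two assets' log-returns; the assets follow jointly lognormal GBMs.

exchange price = 109.408681
Δ1 = 0.750021
Δ2 = -0.261190
price(WXY put K=181.21) = 28.977792

σ_eff = √(σ₁² + σ₂² − 2ρσ₁σ₂) = √(0.3412² + 0.5808² − 2·-0.4527·0.3412·0.5808) = 0.795719
d₁ = (ln(S₁/S₂) + (q₂ − q₁ + σ_eff²/2)T) / (σ_eff√T) = (ln(221.14/216.13) + (0.0 − 0.0 + 0.316584)·2.7279) / 1.314237 = 0.674555
d₂ = d₁ − σ_eff√T = 0.674555 − 1.314237 = -0.639682
N(d₁) = 0.750021,  N(d₂) = 0.261190
V = S₁·e^{−q₁T}·N(d₁) − S₂·e^{−q₂T}·N(d₂) = 165.859607 − 56.450926 = 109.408681
Δ₁ = e^{−q₁T}·N(d₁) = 0.750021;  Δ₂ = −e^{−q₂T}·N(d₂) = -0.261190
[vanilla: WXY put K=181.21]
σ√T = 0.5808·√1.0451 = 0.593753
d₁ = (ln(S/K) + (r+σ²/2)T) / (σ√T) = (ln(216.13/181.21) + (0.0206+0.5808²/2)·1.0451) / 0.593753 = (0.176223 + 0.197800) / 0.593753 = 0.629932
d₂ = d₁ − σ√T = 0.629932 − 0.593753 = 0.036179
e^{−rT} = 0.978701
N(−d₁) = 0.264370,  N(−d₂) = 0.485570
price = K·e^{−rT}·N(−d₂) − S·N(−d₁) = 86.115996 − 57.138204 = 28.977792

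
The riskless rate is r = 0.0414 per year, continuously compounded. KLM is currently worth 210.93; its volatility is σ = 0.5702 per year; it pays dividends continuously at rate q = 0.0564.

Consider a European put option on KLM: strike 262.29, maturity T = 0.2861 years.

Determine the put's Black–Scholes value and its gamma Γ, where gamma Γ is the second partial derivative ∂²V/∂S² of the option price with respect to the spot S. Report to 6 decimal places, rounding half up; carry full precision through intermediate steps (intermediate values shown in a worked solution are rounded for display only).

price = 61.210909
Γ = 0.005169

σ√T = 0.5702·√0.2861 = 0.304990
d₁ = (ln(S/K) + (r−q+σ²/2)T) / (σ√T) = (ln(210.93/262.29) + (0.0414−0.0564+0.5702²/2)·0.2861) / 0.304990 = (-0.217924 + 0.042218) / 0.304990 = -0.576105
d₂ = d₁ − σ√T = -0.576105 − 0.304990 = -0.881095
e^{−rT} = 0.988225
e^{−qT} = 0.983993
N(−d₁) = 0.717728,  N(−d₂) = 0.810867
Put price V = K·e^{−rT}·N(−d₂) − S·e^{−qT}·N(−d₁) = 210.177990 − 148.967081 = 61.210909
φ(d₁) = (1/√(2π))·e^{−d₁²/2} = 0.337940
Γ = e^{−qT}·φ(d₁) / (S·σ·√T) = 0.005169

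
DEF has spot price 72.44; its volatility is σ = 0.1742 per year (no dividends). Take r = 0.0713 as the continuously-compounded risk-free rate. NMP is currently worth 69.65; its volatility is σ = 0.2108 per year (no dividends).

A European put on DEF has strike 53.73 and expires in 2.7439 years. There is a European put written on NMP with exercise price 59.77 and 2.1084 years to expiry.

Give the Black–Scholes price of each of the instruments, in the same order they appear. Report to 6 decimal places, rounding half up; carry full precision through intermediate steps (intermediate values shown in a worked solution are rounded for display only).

price(DEF put K=53.73) = 0.286647
price(NMP put K=59.77) = 1.541398

[DEF put K=53.73]
σ√T = 0.1742·√2.7439 = 0.288557
d₁ = (ln(S/K) + (r+σ²/2)T) / (σ√T) = (ln(72.44/53.73) + (0.0713+0.1742²/2)·2.7439) / 0.288557 = (0.298787 + 0.237273) / 0.288557 = 1.857723
d₂ = d₁ − σ√T = 1.857723 − 0.288557 = 1.569166
e^{−rT} = 0.822308
N(−d₁) = 0.031604,  N(−d₂) = 0.058305
price = K·e^{−rT}·N(−d₂) − S·N(−d₁) = 2.576052 − 2.289405 = 0.286647
[NMP put K=59.77]
σ√T = 0.2108·√2.1084 = 0.306089
d₁ = (ln(S/K) + (r+σ²/2)T) / (σ√T) = (ln(69.65/59.77) + (0.0713+0.2108²/2)·2.1084) / 0.306089 = (0.152979 + 0.197174) / 0.306089 = 1.143959
d₂ = d₁ − σ√T = 1.143959 − 0.306089 = 0.837871
e^{−rT} = 0.860425
N(−d₁) = 0.126320,  N(−d₂) = 0.201052
price = K·e^{−rT}·N(−d₂) − S·N(−d₁) = 10.339604 − 8.798206 = 1.541398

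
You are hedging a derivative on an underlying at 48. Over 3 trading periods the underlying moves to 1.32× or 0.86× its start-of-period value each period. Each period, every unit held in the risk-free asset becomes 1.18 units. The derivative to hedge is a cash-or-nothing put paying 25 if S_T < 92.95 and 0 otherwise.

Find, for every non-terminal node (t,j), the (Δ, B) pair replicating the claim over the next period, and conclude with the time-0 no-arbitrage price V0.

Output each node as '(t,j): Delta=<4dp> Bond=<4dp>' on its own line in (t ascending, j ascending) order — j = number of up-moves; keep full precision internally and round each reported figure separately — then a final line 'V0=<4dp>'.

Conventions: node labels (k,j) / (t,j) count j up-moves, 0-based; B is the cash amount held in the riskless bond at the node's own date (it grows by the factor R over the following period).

The replicating-portfolio and risk-neutral prices coincide; use p* = (1.18−0.86)/(1.32−0.86) = 0.6957 for the latter.
Payoffs at expiry: V(3,0)=25.0000, V(3,1)=25.0000, V(3,2)=25.0000, V(3,3)=0.0000
  t=2,j=0: stock 35.5008 → up 46.8611 (V=25.0000), down 30.5307 (V=25.0000). Price 21.1864; hedge Δ=0.0000, bond B=21.1864.
  t=2,j=1: stock 54.4896 → up 71.9263 (V=25.0000), down 46.8611 (V=25.0000). Price 21.1864; hedge Δ=0.0000, bond B=21.1864.
  t=2,j=2: stock 83.6352 → up 110.3985 (V=0.0000), down 71.9263 (V=25.0000). Price 6.4480; hedge Δ=-0.6498, bond B=60.7959.
  t=1,j=0: stock 41.2800 → up 54.4896 (V=21.1864), down 35.5008 (V=21.1864). Price 17.9546; hedge Δ=0.0000, bond B=17.9546.
  t=1,j=1: stock 63.3600 → up 83.6352 (V=6.4480), down 54.4896 (V=21.1864). Price 9.2658; hedge Δ=-0.5057, bond B=41.3058.
  t=0,j=0: stock 48.0000 → up 63.3600 (V=9.2658), down 41.2800 (V=17.9546). Price 10.0934; hedge Δ=-0.3935, bond B=28.9821.
As a check, the time-0 holding Δ(0,0)·S0 + B(0,0) comes to 10.0934 — exactly V0.

(0,0): Delta=-0.3935 Bond=28.9821
(1,0): Delta=0.0000 Bond=17.9546
(1,1): Delta=-0.5057 Bond=41.3058
(2,0): Delta=0.0000 Bond=21.1864
(2,1): Delta=0.0000 Bond=21.1864
(2,2): Delta=-0.6498 Bond=60.7959
V0=10.0934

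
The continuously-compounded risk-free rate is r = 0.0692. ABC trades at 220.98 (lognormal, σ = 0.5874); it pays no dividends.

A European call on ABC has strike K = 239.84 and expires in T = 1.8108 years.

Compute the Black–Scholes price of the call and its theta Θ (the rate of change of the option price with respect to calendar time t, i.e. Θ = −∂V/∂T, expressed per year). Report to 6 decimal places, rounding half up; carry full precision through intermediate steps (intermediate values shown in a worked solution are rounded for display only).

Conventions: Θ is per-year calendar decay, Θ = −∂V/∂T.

price = 71.257661
Θ = -22.758300

σ√T = 0.5874·√1.8108 = 0.790441
d₁ = (ln(S/K) + (r+σ²/2)T) / (σ√T) = (ln(220.98/239.84) + (0.0692+0.5874²/2)·1.8108) / 0.790441 = (-0.081900 + 0.437705) / 0.790441 = 0.450136
d₂ = d₁ − σ√T = 0.450136 − 0.790441 = -0.340305
e^{−rT} = 0.882226
N(d₁) = 0.673694,  N(d₂) = 0.366814
Call price V = S·N(d₁) − K·e^{−rT}·N(d₂) = 148.872847 − 77.615187 = 71.257661
φ(d₁) = (1/√(2π))·e^{−d₁²/2} = 0.360505
Θ = −S·φ(d₁)·σ/(2√T) − r·K·e^{−rT}·N(d₂) = −17.387329 − 5.370971 = -22.758300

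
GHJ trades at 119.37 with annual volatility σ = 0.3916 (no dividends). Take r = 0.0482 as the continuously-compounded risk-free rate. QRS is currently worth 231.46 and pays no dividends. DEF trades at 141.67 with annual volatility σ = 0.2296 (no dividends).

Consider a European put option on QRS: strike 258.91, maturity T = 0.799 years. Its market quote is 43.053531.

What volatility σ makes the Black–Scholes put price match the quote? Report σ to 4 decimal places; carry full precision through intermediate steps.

At σ = 0.3929 the Black–Scholes value reproduces the quote:
σ√T = 0.3929·√0.799 = 0.351201
d₁ = (ln(S/K) + (r+σ²/2)T) / (σ√T) = (ln(231.46/258.91) + (0.0482+0.3929²/2)·0.799) / 0.351201 = (-0.112073 + 0.100183) / 0.351201 = -0.033857
d₂ = d₁ − σ√T = -0.033857 − 0.351201 = -0.385058
e^{−rT} = 0.962220
N(−d₁) = 0.513504,  N(−d₂) = 0.649903
V = K·e^{−rT}·N(−d₂) − S·N(−d₁) = 161.909276 − 118.855745 = 43.053531 (the quoted price), and the Black–Scholes price is strictly increasing in σ, so σ is unique

sigma = 0.3929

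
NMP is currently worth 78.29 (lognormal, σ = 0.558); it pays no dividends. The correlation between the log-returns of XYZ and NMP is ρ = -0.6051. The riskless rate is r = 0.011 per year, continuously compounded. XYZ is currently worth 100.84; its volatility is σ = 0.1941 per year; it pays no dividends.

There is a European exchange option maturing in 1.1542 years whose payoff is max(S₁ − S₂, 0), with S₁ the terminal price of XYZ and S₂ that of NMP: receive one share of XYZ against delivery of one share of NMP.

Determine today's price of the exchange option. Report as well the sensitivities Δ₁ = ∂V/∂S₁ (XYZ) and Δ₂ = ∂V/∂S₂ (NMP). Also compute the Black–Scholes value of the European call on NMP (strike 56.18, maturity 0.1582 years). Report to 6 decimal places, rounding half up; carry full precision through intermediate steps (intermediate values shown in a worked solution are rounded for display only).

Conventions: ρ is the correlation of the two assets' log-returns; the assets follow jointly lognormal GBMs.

σ_eff = √(σ₁² + σ₂² − 2ρσ₁σ₂) = √(0.1941² + 0.558² − 2·-0.6051·0.1941·0.558) = 0.692902
d₁ = (ln(S₁/S₂) + (q₂ − q₁ + σ_eff²/2)T) / (σ_eff√T) = (ln(100.84/78.29) + (0.0 − 0.0 + 0.240056)·1.1542) / 0.744410 = 0.712226
d₂ = d₁ − σ_eff√T = 0.712226 − 0.744410 = -0.032184
N(d₁) = 0.761838,  N(d₂) = 0.487163
V = S₁·e^{−q₁T}·N(d₁) − S₂·e^{−q₂T}·N(d₂) = 76.823710 − 38.139971 = 38.683739
Δ₁ = e^{−q₁T}·N(d₁) = 0.761838;  Δ₂ = −e^{−q₂T}·N(d₂) = -0.487163
[vanilla: NMP call K=56.18]
σ√T = 0.558·√0.1582 = 0.221941
d₁ = (ln(S/K) + (r+σ²/2)T) / (σ√T) = (ln(78.29/56.18) + (0.011+0.558²/2)·0.1582) / 0.221941 = (0.331859 + 0.026369) / 0.221941 = 1.614070
d₂ = d₁ − σ√T = 1.614070 − 0.221941 = 1.392129
e^{−rT} = 0.998261
N(d₁) = 0.946744,  N(d₂) = 0.918058
price = S·N(d₁) − K·e^{−rT}·N(d₂) = 74.120575 − 51.486839 = 22.633736

exchange price = 38.683739
Δ1 = 0.761838
Δ2 = -0.487163
price(NMP call K=56.18) = 22.633736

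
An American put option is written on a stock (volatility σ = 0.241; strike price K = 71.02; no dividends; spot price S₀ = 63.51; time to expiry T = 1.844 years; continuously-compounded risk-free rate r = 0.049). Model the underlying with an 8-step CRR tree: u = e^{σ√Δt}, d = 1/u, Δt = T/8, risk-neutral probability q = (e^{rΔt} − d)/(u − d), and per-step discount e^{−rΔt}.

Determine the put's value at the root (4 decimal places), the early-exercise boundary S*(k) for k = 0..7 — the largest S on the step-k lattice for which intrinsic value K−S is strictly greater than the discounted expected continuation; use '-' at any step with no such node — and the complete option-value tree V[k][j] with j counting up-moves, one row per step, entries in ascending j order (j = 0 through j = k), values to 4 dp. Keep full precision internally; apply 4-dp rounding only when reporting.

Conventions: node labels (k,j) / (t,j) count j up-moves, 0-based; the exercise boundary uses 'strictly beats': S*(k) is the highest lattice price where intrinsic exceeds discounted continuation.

Δt=0.23050, u=1.12266, d=0.89074, q=0.52008, disc=e^(-rΔt)=0.98877
k=8 terminal: V=max(K-S,0) → 45.8524 39.2994 31.0401 20.6303 7.5100 0.0000 0.0000 0.0000 0.0000
k=7: j=0 S=28.2548 intr=42.7652 cont=41.9676 V=42.7652[EX]; j=1 S=35.6116 intr=35.4084 cont=34.6108 V=35.4084[EX]; j=2 S=44.8840 intr=26.1360 cont=25.3383 V=26.1360[EX]; j=3 S=56.5708 intr=14.4492 cont=13.6516 V=14.4492[EX]; j=4 S=71.3004 intr=0.0000 cont=3.5637 V=3.5637[hold]; j=5 S=89.8654 intr=0.0000 cont=0.0000 V=0.0000[hold]; j=6 S=113.2642 intr=0.0000 cont=0.0000 V=0.0000[hold]; j=7 S=142.7555 intr=0.0000 cont=0.0000 V=0.0000[hold]  S*(7)=56.5708
k=6: j=0 S=31.7206 intr=39.2994 cont=38.5018 V=39.2994[EX]; j=1 S=39.9799 intr=31.0401 cont=30.2425 V=31.0401[EX]; j=2 S=50.3897 intr=20.6303 cont=19.8327 V=20.6303[EX]; j=3 S=63.5100 intr=7.5100 cont=8.6892 V=8.6892[hold]; j=4 S=80.0465 intr=0.0000 cont=1.6911 V=1.6911[hold]; j=5 S=100.8887 intr=0.0000 cont=0.0000 V=0.0000[hold]; j=6 S=127.1577 intr=0.0000 cont=0.0000 V=0.0000[hold]  S*(6)=50.3897
k=5: j=0 S=35.6116 intr=35.4084 cont=34.6108 V=35.4084[EX]; j=1 S=44.8840 intr=26.1360 cont=25.3383 V=26.1360[EX]; j=2 S=56.5708 intr=14.4492 cont=14.2580 V=14.4492[EX]; j=3 S=71.3004 intr=0.0000 cont=4.9929 V=4.9929[hold]; j=4 S=89.8654 intr=0.0000 cont=0.8025 V=0.8025[hold]; j=5 S=113.2642 intr=0.0000 cont=0.0000 V=0.0000[hold]  S*(5)=56.5708
k=4: j=0 S=39.9799 intr=31.0401 cont=30.2425 V=31.0401[EX]; j=1 S=50.3897 intr=20.6303 cont=19.8327 V=20.6303[EX]; j=2 S=63.5100 intr=7.5100 cont=9.4241 V=9.4241[hold]; j=3 S=80.0465 intr=0.0000 cont=2.7819 V=2.7819[hold]; j=4 S=100.8887 intr=0.0000 cont=0.3808 V=0.3808[hold]  S*(4)=50.3897
k=3: j=0 S=44.8840 intr=26.1360 cont=25.3383 V=26.1360[EX]; j=1 S=56.5708 intr=14.4492 cont=14.6359 V=14.6359[hold]; j=2 S=71.3004 intr=0.0000 cont=5.9026 V=5.9026[hold]; j=3 S=89.8654 intr=0.0000 cont=1.5159 V=1.5159[hold]  S*(3)=44.8840
k=2: j=0 S=50.3897 intr=20.6303 cont=19.9287 V=20.6303[EX]; j=1 S=63.5100 intr=7.5100 cont=9.9805 V=9.9805[hold]; j=2 S=80.0465 intr=0.0000 cont=3.5805 V=3.5805[hold]  S*(2)=50.3897
k=1: j=0 S=56.5708 intr=14.4492 cont=14.9221 V=14.9221[hold]; j=1 S=71.3004 intr=0.0000 cont=6.5773 V=6.5773[hold]  S*(1)=-
k=0: j=0 S=63.5100 intr=7.5100 cont=10.4633 V=10.4633[hold]  S*(0)=-

price = 10.4633
boundary = - - 50.3897 44.8840 50.3897 56.5708 50.3897 56.5708
tree:
10.4633
14.9221 6.5773
20.6303 9.9805 3.5805
26.1360 14.6359 5.9026 1.5159
31.0401 20.6303 9.4241 2.7819 0.3808
35.4084 26.1360 14.4492 4.9929 0.8025 0.0000
39.2994 31.0401 20.6303 8.6892 1.6911 0.0000 0.0000
42.7652 35.4084 26.1360 14.4492 3.5637 0.0000 0.0000 0.0000
45.8524 39.2994 31.0401 20.6303 7.5100 0.0000 0.0000 0.0000 0.0000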